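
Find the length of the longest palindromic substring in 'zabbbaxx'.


Scanning 'zabbbaxx' for palindromic substrings.
Substring at positions 1-5: 'abbba'.
Check: reverse('abbba') = 'abbba' -> palindrome confirmed.
Neighbouring characters ('z' / 'x') break symmetry, so it cannot extend further.
No longer palindromic substring exists; longest length = 5

5


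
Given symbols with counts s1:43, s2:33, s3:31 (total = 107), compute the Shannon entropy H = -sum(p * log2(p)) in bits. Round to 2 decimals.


Computing entropy H = -sum(p_i * log2(p_i)):
  s1: p = 43/107 = 0.4019, -p*log2(p) = 0.5285
  s2: p = 33/107 = 0.3084, -p*log2(p) = 0.5234
  s3: p = 31/107 = 0.2897, -p*log2(p) = 0.5178
H = sum of terms = 1.5697
Rounded to 2 decimals: 1.57

1.57


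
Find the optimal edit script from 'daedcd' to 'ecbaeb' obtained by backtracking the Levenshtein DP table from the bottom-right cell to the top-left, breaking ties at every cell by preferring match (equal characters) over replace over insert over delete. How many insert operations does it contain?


Edit distance = 6. Backtracking from cell (6, 6) with preference match > replace > insert > delete,
then listing the resulting alignment 'daedcd' -> 'ecbaeb' left to right:
  Step 1: replace d->e
  Step 2: replace a->c
  Step 3: replace e->b
  Step 4: replace d->a
  Step 5: replace c->e
  Step 6: replace d->b
Total insertions: 0

0


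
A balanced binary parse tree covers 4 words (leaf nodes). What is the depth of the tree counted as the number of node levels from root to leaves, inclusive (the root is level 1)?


In a balanced binary tree with n leaves the deepest leaf is ceil(log2(n)) edges below the root,
so counting node levels inclusive of root and leaves gives ceil(log2(n)) + 1 levels.
log2(4) = 2.0000
ceil(2.0000) = 2
levels = 2 + 1 = 3

3


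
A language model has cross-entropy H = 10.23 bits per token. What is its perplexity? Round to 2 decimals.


Perplexity formula: PP = 2^H
H = 10.23
PP = 2^10.23
Decompose: 2^10.23 = 2^10 * 2^0.23
2^10 = 1024, 2^0.23 ~ 1.1728349
PP ~ 1024 * 1.1728349 = 1200.9829376
Rounded to 2 decimals: 1200.98

1200.98


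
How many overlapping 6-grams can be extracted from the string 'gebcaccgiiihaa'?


String 'gebcaccgiiihaa' has length L = 14.
Number of overlapping n-grams = L - n + 1
Substituting: 14 - 6 + 1 = 9

9


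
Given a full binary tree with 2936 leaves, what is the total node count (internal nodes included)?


Leaf nodes (terminals): 2936
Internal nodes = n - 1 = 2936 - 1 = 2935
Total = leaves + internal = 2936 + 2935 = 5871

5871


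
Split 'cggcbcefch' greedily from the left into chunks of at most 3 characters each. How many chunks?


'cggcbcefch' has 10 characters.
Chunking with max size 3:
  Chunk 1: 'cgg' (positions 0-2)
  Chunk 2: 'cbc' (positions 3-5)
  Chunk 3: 'efc' (positions 6-8)
  Chunk 4: 'h' (positions 9-9)
Total chunks: ceil(10 / 3) = 4

4


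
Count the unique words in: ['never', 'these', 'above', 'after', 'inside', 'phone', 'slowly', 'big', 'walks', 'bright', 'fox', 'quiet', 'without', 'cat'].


Listing all tokens and tracking unique types:
  Token 1: 'never' -> NEW (unique so far: 1)
  Token 2: 'these' -> NEW (unique so far: 2)
  Token 3: 'above' -> NEW (unique so far: 3)
  Token 4: 'after' -> NEW (unique so far: 4)
  Token 5: 'inside' -> NEW (unique so far: 5)
  Token 6: 'phone' -> NEW (unique so far: 6)
  Token 7: 'slowly' -> NEW (unique so far: 7)
  Token 8: 'big' -> NEW (unique so far: 8)
  Token 9: 'walks' -> NEW (unique so far: 9)
  Token 10: 'bright' -> NEW (unique so far: 10)
  Token 11: 'fox' -> NEW (unique so far: 11)
  Token 12: 'quiet' -> NEW (unique so far: 12)
  Token 13: 'without' -> NEW (unique so far: 13)
  Token 14: 'cat' -> NEW (unique so far: 14)
Unique types: ('above', 'after', 'big', 'bright', 'cat', 'fox', 'inside', 'never', 'phone', 'quiet', 'slowly', 'these', 'walks', 'without')
Vocabulary size: 14

14


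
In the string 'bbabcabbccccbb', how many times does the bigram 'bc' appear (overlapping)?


Scanning 'bbabcabbccccbb' for bigram 'bc':
  Position 0: 'bb' -> no
  Position 1: 'ba' -> no
  Position 2: 'ab' -> no
  Position 3: 'bc' -> MATCH
  Position 4: 'ca' -> no
  Position 5: 'ab' -> no
  Position 6: 'bb' -> no
  Position 7: 'bc' -> MATCH
  Position 8: 'cc' -> no
  Position 9: 'cc' -> no
  Position 10: 'cc' -> no
  Position 11: 'cb' -> no
  Position 12: 'bb' -> no
Total matches: 2

2


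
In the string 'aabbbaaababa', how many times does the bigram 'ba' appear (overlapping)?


Scanning 'aabbbaaababa' for bigram 'ba':
  Position 0: 'aa' -> no
  Position 1: 'ab' -> no
  Position 2: 'bb' -> no
  Position 3: 'bb' -> no
  Position 4: 'ba' -> MATCH
  Position 5: 'aa' -> no
  Position 6: 'aa' -> no
  Position 7: 'ab' -> no
  Position 8: 'ba' -> MATCH
  Position 9: 'ab' -> no
  Position 10: 'ba' -> MATCH
Total matches: 3

3


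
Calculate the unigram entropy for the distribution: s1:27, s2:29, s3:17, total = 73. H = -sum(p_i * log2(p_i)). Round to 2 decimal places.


Computing entropy H = -sum(p_i * log2(p_i)):
  s1: p = 27/73 = 0.3699, -p*log2(p) = 0.5307
  s2: p = 29/73 = 0.3973, -p*log2(p) = 0.5291
  s3: p = 17/73 = 0.2329, -p*log2(p) = 0.4896
H = sum of terms = 1.5494
Rounded to 2 decimals: 1.55

1.55


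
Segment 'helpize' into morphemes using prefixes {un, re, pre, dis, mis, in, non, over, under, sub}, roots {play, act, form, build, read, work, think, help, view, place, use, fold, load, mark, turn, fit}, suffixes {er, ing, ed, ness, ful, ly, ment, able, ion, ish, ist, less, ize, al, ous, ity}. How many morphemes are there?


Segmenting 'helpize' against the inventory:
  'help' -> root (morpheme 1)
  'ize' -> suffix (morpheme 2)
Total morphemes: 2

2


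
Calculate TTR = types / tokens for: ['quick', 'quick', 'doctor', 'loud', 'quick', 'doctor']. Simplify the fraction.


Tokens: 6
Unique types: ('doctor', 'loud', 'quick') = 3
TTR = 3/6
Simplify: divide both by 3 -> 1/2
TTR = 1/2

1/2


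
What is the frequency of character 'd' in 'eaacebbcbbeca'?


Scanning 'eaacebbcbbeca' for 'd':
  No matches found.
Total occurrences of 'd': 0

0


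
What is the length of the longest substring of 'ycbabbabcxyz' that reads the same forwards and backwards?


Scanning 'ycbabbabcxyz' for palindromic substrings.
Substring at positions 1-8: 'cbabbabc'.
Check: reverse('cbabbabc') = 'cbabbabc' -> palindrome confirmed.
Neighbouring characters ('y' / 'x') break symmetry, so it cannot extend further.
No longer palindromic substring exists; longest length = 8

8


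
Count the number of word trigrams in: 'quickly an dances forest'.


Word trigrams from [4] words:
  Trigram 1: (quickly an dances)
  Trigram 2: (an dances forest)
Total word trigrams: 4 - 2 = 2

2


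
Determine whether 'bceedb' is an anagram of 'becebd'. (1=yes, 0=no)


Sort characters of 'bceedb': 'bbcdee'
Sort characters of 'becebd': 'bbcdee'
Sorted forms match -> they ARE anagrams
Result: 1

1


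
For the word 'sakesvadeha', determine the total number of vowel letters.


Scanning each character of 'sakesvadeha':
  Position 1: 's' -> consonant (running count: 0)
  Position 2: 'a' -> vowel (running count: 1)
  Position 3: 'k' -> consonant (running count: 1)
  Position 4: 'e' -> vowel (running count: 2)
  Position 5: 's' -> consonant (running count: 2)
  Position 6: 'v' -> consonant (running count: 2)
  Position 7: 'a' -> vowel (running count: 3)
  Position 8: 'd' -> consonant (running count: 3)
  Position 9: 'e' -> vowel (running count: 4)
  Position 10: 'h' -> consonant (running count: 4)
  Position 11: 'a' -> vowel (running count: 5)
Total vowels: 5

5


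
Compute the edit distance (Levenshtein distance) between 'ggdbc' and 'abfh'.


Building DP table for s1='ggdbc' (len 5) and s2='abfh' (len 4):
       a  b  f  h
    0  1  2  3  4
  g 1  1  2  3  4
  g 2  2  2  3  4
  d 3  3  3  3  4
  b 4  4  3  4  4
  c 5  5  4  4  5
Edit distance = dp[5][4] = 5

5


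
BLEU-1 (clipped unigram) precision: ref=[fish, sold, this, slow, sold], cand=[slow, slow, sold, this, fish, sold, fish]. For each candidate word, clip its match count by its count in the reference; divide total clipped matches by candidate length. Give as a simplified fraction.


Reference word counts: {'fish': 1, 'slow': 1, 'sold': 2, 'this': 1}
Checking each candidate word (with clipping):
  'slow' -> in reference (ref count 1, used 1/1) -> match (matches: 1)
  'slow' -> ref count 1 already used up (1/1) -> clipped, no match (matches: 1)
  'sold' -> in reference (ref count 2, used 1/2) -> match (matches: 2)
  'this' -> in reference (ref count 1, used 1/1) -> match (matches: 3)
  'fish' -> in reference (ref count 1, used 1/1) -> match (matches: 4)
  'sold' -> in reference (ref count 2, used 2/2) -> match (matches: 5)
  'fish' -> ref count 1 already used up (1/1) -> clipped, no match (matches: 5)
Clipped matches: 5, Candidate length: 7
Precision = 5/7

5/7


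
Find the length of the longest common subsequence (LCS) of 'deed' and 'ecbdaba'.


DP table for LCS of 'deed' and 'ecbdaba':
       e  c  b  d  a  b  a
    0  0  0  0  0  0  0  0
  d 0  0  0  0  1  1  1  1
  e 0  1  1  1  1  1  1  1
  e 0  1  1  1  1  1  1  1
  d 0  1  1  1  2  2  2  2
LCS: 'ed'
LCS length = 2

2


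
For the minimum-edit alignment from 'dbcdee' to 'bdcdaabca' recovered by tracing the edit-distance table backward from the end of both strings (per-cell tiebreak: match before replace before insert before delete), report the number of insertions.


Edit distance = 7. Backtracking from cell (6, 9) with preference match > replace > insert > delete,
then listing the resulting alignment 'dbcdee' -> 'bdcdaabca' left to right:
  Step 1: replace d->b
  Step 2: replace b->d
  Step 3: keep 'c'
  Step 4: keep 'd'
  Step 5: insert 'a' [insertion #1]
  Step 6: insert 'a' [insertion #2]
  Step 7: insert 'b' [insertion #3]
  Step 8: replace e->c
  Step 9: replace e->a
Total insertions: 3

3


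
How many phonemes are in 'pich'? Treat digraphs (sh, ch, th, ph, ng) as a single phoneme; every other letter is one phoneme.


Parsing 'pich' greedily, digraphs first:
  'p' -> consonant phoneme (phonemes so far: 1)
  'i' -> vowel phoneme (phonemes so far: 2)
  'ch' -> digraph (1 consonant phoneme) (phonemes so far: 3)
Total phonemes: 3

3


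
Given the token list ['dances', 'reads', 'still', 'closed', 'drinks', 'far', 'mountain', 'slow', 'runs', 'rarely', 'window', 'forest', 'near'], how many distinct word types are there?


Listing all tokens and tracking unique types:
  Token 1: 'dances' -> NEW (unique so far: 1)
  Token 2: 'reads' -> NEW (unique so far: 2)
  Token 3: 'still' -> NEW (unique so far: 3)
  Token 4: 'closed' -> NEW (unique so far: 4)
  Token 5: 'drinks' -> NEW (unique so far: 5)
  Token 6: 'far' -> NEW (unique so far: 6)
  Token 7: 'mountain' -> NEW (unique so far: 7)
  Token 8: 'slow' -> NEW (unique so far: 8)
  Token 9: 'runs' -> NEW (unique so far: 9)
  Token 10: 'rarely' -> NEW (unique so far: 10)
  Token 11: 'window' -> NEW (unique so far: 11)
  Token 12: 'forest' -> NEW (unique so far: 12)
  Token 13: 'near' -> NEW (unique so far: 13)
Unique types: ('closed', 'dances', 'drinks', 'far', 'forest', 'mountain', 'near', 'rarely', 'reads', 'runs', 'slow', 'still', 'window')
Vocabulary size: 13

13


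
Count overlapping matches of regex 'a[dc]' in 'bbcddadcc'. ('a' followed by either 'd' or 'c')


Pattern: a[dc] means 'a' followed by either 'd' or 'c'.
Scanning 'bbcddadcc' position-by-position:
  Pos 0: window 'bb' -> no
  Pos 1: window 'bc' -> no
  Pos 2: window 'cd' -> no
  Pos 3: window 'dd' -> no
  Pos 4: window 'da' -> no
  Pos 5: window 'ad' -> MATCH
  Pos 6: window 'dc' -> no
  Pos 7: window 'cc' -> no
  Pos 8: window 'c' -> no
Total matches: 1

1


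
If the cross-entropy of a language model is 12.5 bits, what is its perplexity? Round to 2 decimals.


Perplexity formula: PP = 2^H
H = 12.5
PP = 2^12.5
Decompose: 2^12.5 = 2^12 * 2^0.5 = 2^12 * sqrt(2)
2^12 = 4096, sqrt(2) ~ 1.4142136
PP ~ 4096 * 1.4142136 = 5792.6189056
Rounded to 2 decimals: 5792.62

5792.62


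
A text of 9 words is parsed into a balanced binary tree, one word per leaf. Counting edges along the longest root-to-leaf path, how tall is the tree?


In a balanced binary tree with n leaves the deepest leaf is ceil(log2(n)) edges below the root.
log2(9) = 3.1699
ceil(3.1699) = 4
height (edges) = 4

4


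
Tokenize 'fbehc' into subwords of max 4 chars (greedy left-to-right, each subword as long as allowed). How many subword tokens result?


'fbehc' has 5 characters.
Chunking with max size 4:
  Chunk 1: 'fbeh' (positions 0-3)
  Chunk 2: 'c' (positions 4-4)
Total chunks: ceil(5 / 4) = 2

2


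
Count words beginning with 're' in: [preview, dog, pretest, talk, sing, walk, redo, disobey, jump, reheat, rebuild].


Checking each word for prefix 're':
  'preview' -> no (count: 0)
  'dog' -> no (count: 0)
  'pretest' -> no (count: 0)
  'talk' -> no (count: 0)
  'sing' -> no (count: 0)
  'walk' -> no (count: 0)
  'redo' -> YES, starts with 're' (count: 1)
  'disobey' -> no (count: 1)
  'jump' -> no (count: 1)
  'reheat' -> YES, starts with 're' (count: 2)
  'rebuild' -> YES, starts with 're' (count: 3)
Total with prefix 're': 3

3


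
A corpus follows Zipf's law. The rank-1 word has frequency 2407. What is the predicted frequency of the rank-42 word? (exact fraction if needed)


Zipf's law: freq(rank) = f1 / rank
f1 = 2407, rank = 42
freq = 2407 / 42
GCD(2407, 42) = 1
Simplified: 2407/42

2407/42


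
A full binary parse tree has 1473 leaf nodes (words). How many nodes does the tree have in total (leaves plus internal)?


Leaf nodes (terminals): 1473
Internal nodes = n - 1 = 1473 - 1 = 1472
Total = leaves + internal = 1473 + 1472 = 2945

2945


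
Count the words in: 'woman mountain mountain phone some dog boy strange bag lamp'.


Counting words by splitting on spaces:
  Word 1: 'woman'
  Word 2: 'mountain'
  Word 3: 'mountain'
  Word 4: 'phone'
  Word 5: 'some'
  Word 6: 'dog'
  Word 7: 'boy'
  Word 8: 'strange'
  Word 9: 'bag'
  Word 10: 'lamp'
Total words: 10

10


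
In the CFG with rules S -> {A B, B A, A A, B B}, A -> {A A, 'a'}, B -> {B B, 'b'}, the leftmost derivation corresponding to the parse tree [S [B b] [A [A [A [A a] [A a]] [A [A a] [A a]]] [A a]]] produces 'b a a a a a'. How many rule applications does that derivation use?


Every bracketed nonterminal node [X ...] in the tree is produced by exactly one rule application.
Reading the tree off as a leftmost derivation:
  Step 1: S  =>  B A   (applied S -> B A)
  Step 2: B A  =>  b A   (applied B -> b)
  Step 3: b A  =>  b A A   (applied A -> A A)
  Step 4: b A A  =>  b A A A   (applied A -> A A)
  Step 5: b A A A  =>  b A A A A   (applied A -> A A)
  Step 6: b A A A A  =>  b a A A A   (applied A -> a)
  Step 7: b a A A A  =>  b a a A A   (applied A -> a)
  Step 8: b a a A A  =>  b a a A A A   (applied A -> A A)
  Step 9: b a a A A A  =>  b a a a A A   (applied A -> a)
  Step 10: b a a a A A  =>  b a a a a A   (applied A -> a)
  Step 11: b a a a a A  =>  b a a a a a   (applied A -> a)
Final yield: b a a a a a
Total rewrite steps: 11

11


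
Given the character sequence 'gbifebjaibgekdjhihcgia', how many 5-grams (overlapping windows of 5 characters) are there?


String 'gbifebjaibgekdjhihcgia' has length L = 22.
Number of overlapping n-grams = L - n + 1
Substituting: 22 - 5 + 1 = 18

18


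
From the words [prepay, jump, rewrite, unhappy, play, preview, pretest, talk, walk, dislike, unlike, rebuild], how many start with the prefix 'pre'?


Checking each word for prefix 'pre':
  'prepay' -> YES, starts with 'pre' (count: 1)
  'jump' -> no (count: 1)
  'rewrite' -> no (count: 1)
  'unhappy' -> no (count: 1)
  'play' -> no (count: 1)
  'preview' -> YES, starts with 'pre' (count: 2)
  'pretest' -> YES, starts with 'pre' (count: 3)
  'talk' -> no (count: 3)
  'walk' -> no (count: 3)
  'dislike' -> no (count: 3)
  'unlike' -> no (count: 3)
  'rebuild' -> no (count: 3)
Total with prefix 'pre': 3

3


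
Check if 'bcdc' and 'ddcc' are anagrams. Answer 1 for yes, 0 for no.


Sort characters of 'bcdc': 'bccd'
Sort characters of 'ddcc': 'ccdd'
Sorted forms differ -> they are NOT anagrams
Result: 0

0


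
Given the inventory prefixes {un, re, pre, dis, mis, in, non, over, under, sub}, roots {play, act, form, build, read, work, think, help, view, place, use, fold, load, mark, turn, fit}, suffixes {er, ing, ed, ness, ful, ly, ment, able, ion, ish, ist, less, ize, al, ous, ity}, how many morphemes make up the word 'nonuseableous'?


Segmenting 'nonuseableous' against the inventory:
  'non' -> prefix (morpheme 1)
  'use' -> root (morpheme 2)
  'able' -> suffix (morpheme 3)
  'ous' -> suffix (morpheme 4)
Total morphemes: 4

4


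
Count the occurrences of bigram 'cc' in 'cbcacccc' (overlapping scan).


Scanning 'cbcacccc' for bigram 'cc':
  Position 0: 'cb' -> no
  Position 1: 'bc' -> no
  Position 2: 'ca' -> no
  Position 3: 'ac' -> no
  Position 4: 'cc' -> MATCH
  Position 5: 'cc' -> MATCH
  Position 6: 'cc' -> MATCH
Total matches: 3

3


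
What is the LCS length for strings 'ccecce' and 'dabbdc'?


DP table for LCS of 'ccecce' and 'dabbdc':
       d  a  b  b  d  c
    0  0  0  0  0  0  0
  c 0  0  0  0  0  0  1
  c 0  0  0  0  0  0  1
  e 0  0  0  0  0  0  1
  c 0  0  0  0  0  0  1
  c 0  0  0  0  0  0  1
  e 0  0  0  0  0  0  1
LCS: 'c'
LCS length = 1

1


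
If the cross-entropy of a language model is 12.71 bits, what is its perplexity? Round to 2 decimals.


Perplexity formula: PP = 2^H
H = 12.71
PP = 2^12.71
Decompose: 2^12.71 = 2^12 * 2^0.71
2^12 = 4096, 2^0.71 ~ 1.6358041
PP ~ 4096 * 1.6358041 = 6700.2535936
Rounded to 2 decimals: 6700.25

6700.25


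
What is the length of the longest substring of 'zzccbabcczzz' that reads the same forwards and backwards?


Scanning 'zzccbabcczzz' for palindromic substrings.
Substring at positions 0-10: 'zzccbabcczz'.
Check: reverse('zzccbabcczz') = 'zzccbabcczz' -> palindrome confirmed.
Neighbouring characters ('-' / 'z') break symmetry, so it cannot extend further.
No longer palindromic substring exists; longest length = 11

11


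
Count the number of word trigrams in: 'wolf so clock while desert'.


Word trigrams from [5] words:
  Trigram 1: (wolf so clock)
  Trigram 2: (so clock while)
  Trigram 3: (clock while desert)
Total word trigrams: 5 - 2 = 3

3


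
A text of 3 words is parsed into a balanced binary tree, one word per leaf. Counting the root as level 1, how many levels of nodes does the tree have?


In a balanced binary tree with n leaves the deepest leaf is ceil(log2(n)) edges below the root,
so counting node levels inclusive of root and leaves gives ceil(log2(n)) + 1 levels.
log2(3) = 1.5850
ceil(1.5850) = 2
levels = 2 + 1 = 3

3


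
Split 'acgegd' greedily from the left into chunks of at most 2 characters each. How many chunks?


'acgegd' has 6 characters.
Chunking with max size 2:
  Chunk 1: 'ac' (positions 0-1)
  Chunk 2: 'ge' (positions 2-3)
  Chunk 3: 'gd' (positions 4-5)
Total chunks: ceil(6 / 2) = 3

3


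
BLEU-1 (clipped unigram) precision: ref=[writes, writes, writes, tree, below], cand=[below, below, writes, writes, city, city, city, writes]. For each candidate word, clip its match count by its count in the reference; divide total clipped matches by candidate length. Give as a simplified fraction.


Reference word counts: {'below': 1, 'tree': 1, 'writes': 3}
Checking each candidate word (with clipping):
  'below' -> in reference (ref count 1, used 1/1) -> match (matches: 1)
  'below' -> ref count 1 already used up (1/1) -> clipped, no match (matches: 1)
  'writes' -> in reference (ref count 3, used 1/3) -> match (matches: 2)
  'writes' -> in reference (ref count 3, used 2/3) -> match (matches: 3)
  'city' -> not in reference -> no match (matches: 3)
  'city' -> not in reference -> no match (matches: 3)
  'city' -> not in reference -> no match (matches: 3)
  'writes' -> in reference (ref count 3, used 3/3) -> match (matches: 4)
Clipped matches: 4, Candidate length: 8
Precision = 4/8 = 1/2

1/2


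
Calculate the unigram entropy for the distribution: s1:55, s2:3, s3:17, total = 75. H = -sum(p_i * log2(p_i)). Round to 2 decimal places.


Computing entropy H = -sum(p_i * log2(p_i)):
  s1: p = 55/75 = 0.7333, -p*log2(p) = 0.3281
  s2: p = 3/75 = 0.0400, -p*log2(p) = 0.1858
  s3: p = 17/75 = 0.2267, -p*log2(p) = 0.4854
H = sum of terms = 0.9993
Rounded to 2 decimals: 1.00

1.00


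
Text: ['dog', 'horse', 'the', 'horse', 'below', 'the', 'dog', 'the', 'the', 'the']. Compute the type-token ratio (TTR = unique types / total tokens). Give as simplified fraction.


Tokens: 10
Unique types: ('below', 'dog', 'horse', 'the') = 4
TTR = 4/10
Simplify: divide both by 2 -> 2/5
TTR = 2/5

2/5


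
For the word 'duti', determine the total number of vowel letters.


Scanning each character of 'duti':
  Position 1: 'd' -> consonant (running count: 0)
  Position 2: 'u' -> vowel (running count: 1)
  Position 3: 't' -> consonant (running count: 1)
  Position 4: 'i' -> vowel (running count: 2)
Total vowels: 2

2


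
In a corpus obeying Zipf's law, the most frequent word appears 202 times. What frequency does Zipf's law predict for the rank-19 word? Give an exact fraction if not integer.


Zipf's law: freq(rank) = f1 / rank
f1 = 202, rank = 19
freq = 202 / 19
GCD(202, 19) = 1
Simplified: 202/19

202/19


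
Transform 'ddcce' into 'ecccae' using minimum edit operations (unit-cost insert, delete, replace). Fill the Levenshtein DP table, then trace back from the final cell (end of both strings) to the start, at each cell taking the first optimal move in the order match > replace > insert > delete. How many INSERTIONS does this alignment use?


Edit distance = 3. Backtracking from cell (5, 6) with preference match > replace > insert > delete,
then listing the resulting alignment 'ddcce' -> 'ecccae' left to right:
  Step 1: replace d->e
  Step 2: replace d->c
  Step 3: keep 'c'
  Step 4: keep 'c'
  Step 5: insert 'a' [insertion #1]
  Step 6: keep 'e'
Total insertions: 1

1


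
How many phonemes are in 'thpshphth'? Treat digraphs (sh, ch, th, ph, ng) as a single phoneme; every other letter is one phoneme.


Parsing 'thpshphth' greedily, digraphs first:
  'th' -> digraph (1 consonant phoneme) (phonemes so far: 1)
  'p' -> consonant phoneme (phonemes so far: 2)
  'sh' -> digraph (1 consonant phoneme) (phonemes so far: 3)
  'ph' -> digraph (1 consonant phoneme) (phonemes so far: 4)
  'th' -> digraph (1 consonant phoneme) (phonemes so far: 5)
Total phonemes: 5

5


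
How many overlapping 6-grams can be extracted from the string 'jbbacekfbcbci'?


String 'jbbacekfbcbci' has length L = 13.
Number of overlapping n-grams = L - n + 1
Substituting: 13 - 6 + 1 = 8

8


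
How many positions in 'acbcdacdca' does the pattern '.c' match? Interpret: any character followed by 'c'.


Pattern: .c means any character followed by 'c'.
Scanning 'acbcdacdca' position-by-position:
  Pos 0: window 'ac' -> MATCH
  Pos 1: window 'cb' -> no
  Pos 2: window 'bc' -> MATCH
  Pos 3: window 'cd' -> no
  Pos 4: window 'da' -> no
  Pos 5: window 'ac' -> MATCH
  Pos 6: window 'cd' -> no
  Pos 7: window 'dc' -> MATCH
  Pos 8: window 'ca' -> no
  Pos 9: window 'a' -> no
Total matches: 4

4


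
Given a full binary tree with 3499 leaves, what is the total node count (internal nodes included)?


Leaf nodes (terminals): 3499
Internal nodes = n - 1 = 3499 - 1 = 3498
Total = leaves + internal = 3499 + 3498 = 6997

6997


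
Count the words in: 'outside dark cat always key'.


Counting words by splitting on spaces:
  Word 1: 'outside'
  Word 2: 'dark'
  Word 3: 'cat'
  Word 4: 'always'
  Word 5: 'key'
Total words: 5

5


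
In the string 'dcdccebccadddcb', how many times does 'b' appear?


Scanning 'dcdccebccadddcb' for 'b':
  Position 6: 'b' -> MATCH (count: 1)
  Position 14: 'b' -> MATCH (count: 2)
Total occurrences of 'b': 2

2


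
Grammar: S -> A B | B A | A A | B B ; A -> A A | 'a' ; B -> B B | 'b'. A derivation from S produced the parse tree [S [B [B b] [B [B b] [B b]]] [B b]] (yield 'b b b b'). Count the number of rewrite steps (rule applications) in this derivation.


Every bracketed nonterminal node [X ...] in the tree is produced by exactly one rule application.
Reading the tree off as a leftmost derivation:
  Step 1: S  =>  B B   (applied S -> B B)
  Step 2: B B  =>  B B B   (applied B -> B B)
  Step 3: B B B  =>  b B B   (applied B -> b)
  Step 4: b B B  =>  b B B B   (applied B -> B B)
  Step 5: b B B B  =>  b b B B   (applied B -> b)
  Step 6: b b B B  =>  b b b B   (applied B -> b)
  Step 7: b b b B  =>  b b b b   (applied B -> b)
Final yield: b b b b
Total rewrite steps: 7

7


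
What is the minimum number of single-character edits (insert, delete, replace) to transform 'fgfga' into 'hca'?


Building DP table for s1='fgfga' (len 5) and s2='hca' (len 3):
       h  c  a
    0  1  2  3
  f 1  1  2  3
  g 2  2  2  3
  f 3  3  3  3
  g 4  4  4  4
  a 5  5  5  4
Edit distance = dp[5][3] = 4

4


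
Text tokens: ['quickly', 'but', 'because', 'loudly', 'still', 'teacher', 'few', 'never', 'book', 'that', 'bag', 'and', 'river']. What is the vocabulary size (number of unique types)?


Listing all tokens and tracking unique types:
  Token 1: 'quickly' -> NEW (unique so far: 1)
  Token 2: 'but' -> NEW (unique so far: 2)
  Token 3: 'because' -> NEW (unique so far: 3)
  Token 4: 'loudly' -> NEW (unique so far: 4)
  Token 5: 'still' -> NEW (unique so far: 5)
  Token 6: 'teacher' -> NEW (unique so far: 6)
  Token 7: 'few' -> NEW (unique so far: 7)
  Token 8: 'never' -> NEW (unique so far: 8)
  Token 9: 'book' -> NEW (unique so far: 9)
  Token 10: 'that' -> NEW (unique so far: 10)
  Token 11: 'bag' -> NEW (unique so far: 11)
  Token 12: 'and' -> NEW (unique so far: 12)
  Token 13: 'river' -> NEW (unique so far: 13)
Unique types: ('and', 'bag', 'because', 'book', 'but', 'few', 'loudly', 'never', 'quickly', 'river', 'still', 'teacher', 'that')
Vocabulary size: 13

13


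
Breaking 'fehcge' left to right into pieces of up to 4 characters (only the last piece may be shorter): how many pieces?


'fehcge' has 6 characters.
Chunking with max size 4:
  Chunk 1: 'fehc' (positions 0-3)
  Chunk 2: 'ge' (positions 4-5)
Total chunks: ceil(6 / 4) = 2

2


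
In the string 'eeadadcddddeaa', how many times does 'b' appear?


Scanning 'eeadadcddddeaa' for 'b':
  No matches found.
Total occurrences of 'b': 0

0


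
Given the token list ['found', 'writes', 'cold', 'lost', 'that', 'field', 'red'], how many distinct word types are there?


Listing all tokens and tracking unique types:
  Token 1: 'found' -> NEW (unique so far: 1)
  Token 2: 'writes' -> NEW (unique so far: 2)
  Token 3: 'cold' -> NEW (unique so far: 3)
  Token 4: 'lost' -> NEW (unique so far: 4)
  Token 5: 'that' -> NEW (unique so far: 5)
  Token 6: 'field' -> NEW (unique so far: 6)
  Token 7: 'red' -> NEW (unique so far: 7)
Unique types: ('cold', 'field', 'found', 'lost', 'red', 'that', 'writes')
Vocabulary size: 7

7


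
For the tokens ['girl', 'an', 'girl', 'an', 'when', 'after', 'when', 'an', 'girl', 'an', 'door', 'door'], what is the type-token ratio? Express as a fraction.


Tokens: 12
Unique types: ('after', 'an', 'door', 'girl', 'when') = 5
TTR = 5/12
Already in lowest terms.

5/12


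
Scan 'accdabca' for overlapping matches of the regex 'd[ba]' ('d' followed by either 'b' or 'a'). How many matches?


Pattern: d[ba] means 'd' followed by either 'b' or 'a'.
Scanning 'accdabca' position-by-position:
  Pos 0: window 'ac' -> no
  Pos 1: window 'cc' -> no
  Pos 2: window 'cd' -> no
  Pos 3: window 'da' -> MATCH
  Pos 4: window 'ab' -> no
  Pos 5: window 'bc' -> no
  Pos 6: window 'ca' -> no
  Pos 7: window 'a' -> no
Total matches: 1

1


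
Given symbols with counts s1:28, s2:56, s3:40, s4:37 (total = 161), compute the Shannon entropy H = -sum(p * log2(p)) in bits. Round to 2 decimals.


Computing entropy H = -sum(p_i * log2(p_i)):
  s1: p = 28/161 = 0.1739, -p*log2(p) = 0.4389
  s2: p = 56/161 = 0.3478, -p*log2(p) = 0.5299
  s3: p = 40/161 = 0.2484, -p*log2(p) = 0.4991
  s4: p = 37/161 = 0.2298, -p*log2(p) = 0.4875
H = sum of terms = 1.9554
Rounded to 2 decimals: 1.96

1.96


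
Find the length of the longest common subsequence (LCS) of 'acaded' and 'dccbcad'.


DP table for LCS of 'acaded' and 'dccbcad':
       d  c  c  b  c  a  d
    0  0  0  0  0  0  0  0
  a 0  0  0  0  0  0  1  1
  c 0  0  1  1  1  1  1  1
  a 0  0  1  1  1  1  2  2
  d 0  1  1  1  1  1  2  3
  e 0  1  1  1  1  1  2  3
  d 0  1  1  1  1  1  2  3
LCS: 'cad'
LCS length = 3

3


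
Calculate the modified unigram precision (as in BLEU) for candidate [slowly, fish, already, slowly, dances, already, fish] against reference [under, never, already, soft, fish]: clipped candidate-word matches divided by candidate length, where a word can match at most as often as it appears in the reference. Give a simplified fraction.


Reference word counts: {'already': 1, 'fish': 1, 'never': 1, 'soft': 1, 'under': 1}
Checking each candidate word (with clipping):
  'slowly' -> not in reference -> no match (matches: 0)
  'fish' -> in reference (ref count 1, used 1/1) -> match (matches: 1)
  'already' -> in reference (ref count 1, used 1/1) -> match (matches: 2)
  'slowly' -> not in reference -> no match (matches: 2)
  'dances' -> not in reference -> no match (matches: 2)
  'already' -> ref count 1 already used up (1/1) -> clipped, no match (matches: 2)
  'fish' -> ref count 1 already used up (1/1) -> clipped, no match (matches: 2)
Clipped matches: 2, Candidate length: 7
Precision = 2/7

2/7


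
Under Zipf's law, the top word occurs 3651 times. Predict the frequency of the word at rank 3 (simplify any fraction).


Zipf's law: freq(rank) = f1 / rank
f1 = 3651, rank = 3
freq = 3651 / 3
= 1217

1217


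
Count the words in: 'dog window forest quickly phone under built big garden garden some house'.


Counting words by splitting on spaces:
  Word 1: 'dog'
  Word 2: 'window'
  Word 3: 'forest'
  Word 4: 'quickly'
  Word 5: 'phone'
  Word 6: 'under'
  Word 7: 'built'
  Word 8: 'big'
  Word 9: 'garden'
  Word 10: 'garden'
  Word 11: 'some'
  Word 12: 'house'
Total words: 12

12


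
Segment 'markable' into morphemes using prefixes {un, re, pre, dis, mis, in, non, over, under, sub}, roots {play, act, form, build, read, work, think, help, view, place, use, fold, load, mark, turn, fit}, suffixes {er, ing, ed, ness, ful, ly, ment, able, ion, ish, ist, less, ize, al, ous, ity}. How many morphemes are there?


Segmenting 'markable' against the inventory:
  'mark' -> root (morpheme 1)
  'able' -> suffix (morpheme 2)
Total morphemes: 2

2


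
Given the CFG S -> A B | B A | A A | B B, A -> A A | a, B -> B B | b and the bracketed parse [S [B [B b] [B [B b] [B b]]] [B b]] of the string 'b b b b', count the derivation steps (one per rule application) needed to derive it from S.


Every bracketed nonterminal node [X ...] in the tree is produced by exactly one rule application.
Reading the tree off as a leftmost derivation:
  Step 1: S  =>  B B   (applied S -> B B)
  Step 2: B B  =>  B B B   (applied B -> B B)
  Step 3: B B B  =>  b B B   (applied B -> b)
  Step 4: b B B  =>  b B B B   (applied B -> B B)
  Step 5: b B B B  =>  b b B B   (applied B -> b)
  Step 6: b b B B  =>  b b b B   (applied B -> b)
  Step 7: b b b B  =>  b b b b   (applied B -> b)
Final yield: b b b b
Total rewrite steps: 7

7


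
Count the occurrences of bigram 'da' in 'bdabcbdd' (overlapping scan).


Scanning 'bdabcbdd' for bigram 'da':
  Position 0: 'bd' -> no
  Position 1: 'da' -> MATCH
  Position 2: 'ab' -> no
  Position 3: 'bc' -> no
  Position 4: 'cb' -> no
  Position 5: 'bd' -> no
  Position 6: 'dd' -> no
Total matches: 1

1


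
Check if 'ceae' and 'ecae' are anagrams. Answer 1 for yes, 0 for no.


Sort characters of 'ceae': 'acee'
Sort characters of 'ecae': 'acee'
Sorted forms match -> they ARE anagrams
Result: 1

1


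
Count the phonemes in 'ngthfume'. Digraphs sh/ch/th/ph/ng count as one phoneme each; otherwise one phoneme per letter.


Parsing 'ngthfume' greedily, digraphs first:
  'ng' -> digraph (1 consonant phoneme) (phonemes so far: 1)
  'th' -> digraph (1 consonant phoneme) (phonemes so far: 2)
  'f' -> consonant phoneme (phonemes so far: 3)
  'u' -> vowel phoneme (phonemes so far: 4)
  'm' -> consonant phoneme (phonemes so far: 5)
  'e' -> vowel phoneme (phonemes so far: 6)
Total phonemes: 6

6


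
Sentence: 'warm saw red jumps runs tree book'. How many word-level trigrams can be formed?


Word trigrams from [7] words:
  Trigram 1: (warm saw red)
  Trigram 2: (saw red jumps)
  Trigram 3: (red jumps runs)
  Trigram 4: (jumps runs tree)
  Trigram 5: (runs tree book)
Total word trigrams: 7 - 2 = 5

5


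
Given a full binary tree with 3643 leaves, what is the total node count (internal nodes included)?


Leaf nodes (terminals): 3643
Internal nodes = n - 1 = 3643 - 1 = 3642
Total = leaves + internal = 3643 + 3642 = 7285

7285


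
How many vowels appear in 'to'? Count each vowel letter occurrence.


Scanning each character of 'to':
  Position 1: 't' -> consonant (running count: 0)
  Position 2: 'o' -> vowel (running count: 1)
Total vowels: 1

1


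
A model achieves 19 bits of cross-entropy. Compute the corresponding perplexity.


Perplexity formula: PP = 2^H
H = 19
PP = 2^19
PP = 2^19 = 524288

524288


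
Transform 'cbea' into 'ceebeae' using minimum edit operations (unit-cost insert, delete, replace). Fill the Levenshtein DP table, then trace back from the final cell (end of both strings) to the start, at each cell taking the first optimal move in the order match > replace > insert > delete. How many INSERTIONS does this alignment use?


Edit distance = 3. Backtracking from cell (4, 7) with preference match > replace > insert > delete,
then listing the resulting alignment 'cbea' -> 'ceebeae' left to right:
  Step 1: keep 'c'
  Step 2: insert 'e' [insertion #1]
  Step 3: insert 'e' [insertion #2]
  Step 4: keep 'b'
  Step 5: keep 'e'
  Step 6: keep 'a'
  Step 7: insert 'e' [insertion #3]
Total insertions: 3

3


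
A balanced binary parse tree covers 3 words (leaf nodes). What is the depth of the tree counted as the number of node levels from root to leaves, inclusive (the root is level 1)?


In a balanced binary tree with n leaves the deepest leaf is ceil(log2(n)) edges below the root,
so counting node levels inclusive of root and leaves gives ceil(log2(n)) + 1 levels.
log2(3) = 1.5850
ceil(1.5850) = 2
levels = 2 + 1 = 3

3


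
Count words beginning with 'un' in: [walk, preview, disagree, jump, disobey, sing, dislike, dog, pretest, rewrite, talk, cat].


Checking each word for prefix 'un':
  'walk' -> no (count: 0)
  'preview' -> no (count: 0)
  'disagree' -> no (count: 0)
  'jump' -> no (count: 0)
  'disobey' -> no (count: 0)
  'sing' -> no (count: 0)
  'dislike' -> no (count: 0)
  'dog' -> no (count: 0)
  'pretest' -> no (count: 0)
  'rewrite' -> no (count: 0)
  'talk' -> no (count: 0)
  'cat' -> no (count: 0)
Total with prefix 'un': 0

0


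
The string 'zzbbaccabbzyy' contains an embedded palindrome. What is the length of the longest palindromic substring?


Scanning 'zzbbaccabbzyy' for palindromic substrings.
Substring at positions 1-10: 'zbbaccabbz'.
Check: reverse('zbbaccabbz') = 'zbbaccabbz' -> palindrome confirmed.
Neighbouring characters ('z' / 'y') break symmetry, so it cannot extend further.
No longer palindromic substring exists; longest length = 10

10


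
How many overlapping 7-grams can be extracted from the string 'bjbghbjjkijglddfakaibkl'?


String 'bjbghbjjkijglddfakaibkl' has length L = 23.
Number of overlapping n-grams = L - n + 1
Substituting: 23 - 7 + 1 = 17

17


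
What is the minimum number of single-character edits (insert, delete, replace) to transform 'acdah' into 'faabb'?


Building DP table for s1='acdah' (len 5) and s2='faabb' (len 5):
       f  a  a  b  b
    0  1  2  3  4  5
  a 1  1  1  2  3  4
  c 2  2  2  2  3  4
  d 3  3  3  3  3  4
  a 4  4  3  3  4  4
  h 5  5  4  4  4  5
Edit distance = dp[5][5] = 5

5


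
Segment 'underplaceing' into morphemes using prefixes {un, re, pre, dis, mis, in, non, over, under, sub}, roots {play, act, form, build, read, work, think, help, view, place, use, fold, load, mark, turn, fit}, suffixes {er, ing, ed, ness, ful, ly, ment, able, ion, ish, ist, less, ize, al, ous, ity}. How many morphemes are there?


Segmenting 'underplaceing' against the inventory:
  'under' -> prefix (morpheme 1)
  'place' -> root (morpheme 2)
  'ing' -> suffix (morpheme 3)
Total morphemes: 3

3


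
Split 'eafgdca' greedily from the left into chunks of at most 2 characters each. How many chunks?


'eafgdca' has 7 characters.
Chunking with max size 2:
  Chunk 1: 'ea' (positions 0-1)
  Chunk 2: 'fg' (positions 2-3)
  Chunk 3: 'dc' (positions 4-5)
  Chunk 4: 'a' (positions 6-6)
Total chunks: ceil(7 / 2) = 4

4


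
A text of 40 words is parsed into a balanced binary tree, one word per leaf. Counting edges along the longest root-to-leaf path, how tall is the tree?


In a balanced binary tree with n leaves the deepest leaf is ceil(log2(n)) edges below the root.
log2(40) = 5.3219
ceil(5.3219) = 6
height (edges) = 6

6


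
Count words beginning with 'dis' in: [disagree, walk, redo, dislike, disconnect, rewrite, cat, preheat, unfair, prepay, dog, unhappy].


Checking each word for prefix 'dis':
  'disagree' -> YES, starts with 'dis' (count: 1)
  'walk' -> no (count: 1)
  'redo' -> no (count: 1)
  'dislike' -> YES, starts with 'dis' (count: 2)
  'disconnect' -> YES, starts with 'dis' (count: 3)
  'rewrite' -> no (count: 3)
  'cat' -> no (count: 3)
  'preheat' -> no (count: 3)
  'unfair' -> no (count: 3)
  'prepay' -> no (count: 3)
  'dog' -> no (count: 3)
  'unhappy' -> no (count: 3)
Total with prefix 'dis': 3

3


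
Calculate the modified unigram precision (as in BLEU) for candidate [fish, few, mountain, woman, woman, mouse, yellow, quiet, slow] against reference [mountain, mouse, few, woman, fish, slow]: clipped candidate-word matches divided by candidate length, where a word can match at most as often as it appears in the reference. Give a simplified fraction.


Reference word counts: {'few': 1, 'fish': 1, 'mountain': 1, 'mouse': 1, 'slow': 1, 'woman': 1}
Checking each candidate word (with clipping):
  'fish' -> in reference (ref count 1, used 1/1) -> match (matches: 1)
  'few' -> in reference (ref count 1, used 1/1) -> match (matches: 2)
  'mountain' -> in reference (ref count 1, used 1/1) -> match (matches: 3)
  'woman' -> in reference (ref count 1, used 1/1) -> match (matches: 4)
  'woman' -> ref count 1 already used up (1/1) -> clipped, no match (matches: 4)
  'mouse' -> in reference (ref count 1, used 1/1) -> match (matches: 5)
  'yellow' -> not in reference -> no match (matches: 5)
  'quiet' -> not in reference -> no match (matches: 5)
  'slow' -> in reference (ref count 1, used 1/1) -> match (matches: 6)
Clipped matches: 6, Candidate length: 9
Precision = 6/9 = 2/3

2/3


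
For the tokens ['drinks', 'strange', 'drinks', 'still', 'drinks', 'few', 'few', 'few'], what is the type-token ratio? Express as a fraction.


Tokens: 8
Unique types: ('drinks', 'few', 'still', 'strange') = 4
TTR = 4/8
Simplify: divide both by 4 -> 1/2
TTR = 1/2

1/2


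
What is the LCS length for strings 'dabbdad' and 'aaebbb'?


DP table for LCS of 'dabbdad' and 'aaebbb':
       a  a  e  b  b  b
    0  0  0  0  0  0  0
  d 0  0  0  0  0  0  0
  a 0  1  1  1  1  1  1
  b 0  1  1  1  2  2  2
  b 0  1  1  1  2  3  3
  d 0  1  1  1  2  3  3
  a 0  1  2  2  2  3  3
  d 0  1  2  2  2  3  3
LCS: 'abb'
LCS length = 3

3


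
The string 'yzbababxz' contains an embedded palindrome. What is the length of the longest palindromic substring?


Scanning 'yzbababxz' for palindromic substrings.
Substring at positions 2-6: 'babab'.
Check: reverse('babab') = 'babab' -> palindrome confirmed.
Neighbouring characters ('z' / 'x') break symmetry, so it cannot extend further.
No longer palindromic substring exists; longest length = 5

5
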